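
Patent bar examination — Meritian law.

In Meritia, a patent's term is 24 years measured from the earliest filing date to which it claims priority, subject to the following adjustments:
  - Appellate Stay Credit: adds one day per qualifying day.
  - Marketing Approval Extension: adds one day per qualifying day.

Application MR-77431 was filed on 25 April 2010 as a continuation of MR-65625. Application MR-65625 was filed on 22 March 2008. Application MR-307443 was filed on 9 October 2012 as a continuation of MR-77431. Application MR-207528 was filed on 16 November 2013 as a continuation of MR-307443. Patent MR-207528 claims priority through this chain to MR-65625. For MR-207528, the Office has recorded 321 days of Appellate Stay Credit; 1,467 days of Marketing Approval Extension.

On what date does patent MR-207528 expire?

Earliest priority filing: 22 March 2008.
Base term: 22 March 2008 + 24 years → 22 March 2032.
Appellate Stay Credit: +321 days → 6 February 2033.
Marketing Approval Extension: +1467 days → 12 February 2037.

February 12, 2037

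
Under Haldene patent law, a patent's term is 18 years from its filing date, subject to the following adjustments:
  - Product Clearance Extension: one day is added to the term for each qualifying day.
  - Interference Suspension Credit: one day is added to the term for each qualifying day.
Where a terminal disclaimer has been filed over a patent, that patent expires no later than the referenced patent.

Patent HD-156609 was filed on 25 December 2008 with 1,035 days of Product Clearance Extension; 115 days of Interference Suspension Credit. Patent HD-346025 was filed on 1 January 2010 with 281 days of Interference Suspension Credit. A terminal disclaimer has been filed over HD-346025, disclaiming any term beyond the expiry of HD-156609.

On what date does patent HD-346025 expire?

October 8, 2028

Natural term of HD-346025:
  Base: filing + 18 years → 1 January 2028.
  Interference Suspension Credit: +281 days → 8 October 2028.
Expiry of referenced patent HD-156609:
  Base: filing + 18 years → 25 December 2026.
  Product Clearance Extension: +1035 days → 25 October 2029.
  Interference Suspension Credit: +115 days → 17 February 2030.
Terminal disclaimer: HD-346025 expires on the earlier of 8 October 2028 and 17 February 2030.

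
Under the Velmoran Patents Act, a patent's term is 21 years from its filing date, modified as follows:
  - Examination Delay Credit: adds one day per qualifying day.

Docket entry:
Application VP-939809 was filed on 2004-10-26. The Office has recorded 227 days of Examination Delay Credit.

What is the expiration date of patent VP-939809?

Base term: filing date + 21 years → 26 October 2025.
Examination Delay Credit: +227 days → 10 June 2026.

2026-06-10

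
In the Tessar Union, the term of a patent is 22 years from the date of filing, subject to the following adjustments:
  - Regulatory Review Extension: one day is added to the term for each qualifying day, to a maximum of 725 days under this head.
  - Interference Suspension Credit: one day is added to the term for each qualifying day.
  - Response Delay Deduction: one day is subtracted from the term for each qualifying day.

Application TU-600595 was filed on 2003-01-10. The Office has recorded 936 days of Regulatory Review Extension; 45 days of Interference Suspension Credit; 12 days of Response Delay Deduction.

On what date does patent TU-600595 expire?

2027-02-07

Base term: filing date + 22 years → 10 January 2025.
Regulatory Review Extension: 936 days claimed exceeds the 725-day cap, so +725 days → 5 January 2027.
Interference Suspension Credit: +45 days → 19 February 2027.
Response Delay Deduction: −12 days → 7 February 2027.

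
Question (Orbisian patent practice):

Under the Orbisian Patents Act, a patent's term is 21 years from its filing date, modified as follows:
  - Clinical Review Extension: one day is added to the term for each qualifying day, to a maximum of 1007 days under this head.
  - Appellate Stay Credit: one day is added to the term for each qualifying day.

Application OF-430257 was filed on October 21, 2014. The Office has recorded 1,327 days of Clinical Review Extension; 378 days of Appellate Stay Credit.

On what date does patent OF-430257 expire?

2039-08-06

Base term: filing date + 21 years → 21 October 2035.
Clinical Review Extension: 1327 days claimed exceeds the 1007-day cap, so +1007 days → 24 July 2038.
Appellate Stay Credit: +378 days → 6 August 2039.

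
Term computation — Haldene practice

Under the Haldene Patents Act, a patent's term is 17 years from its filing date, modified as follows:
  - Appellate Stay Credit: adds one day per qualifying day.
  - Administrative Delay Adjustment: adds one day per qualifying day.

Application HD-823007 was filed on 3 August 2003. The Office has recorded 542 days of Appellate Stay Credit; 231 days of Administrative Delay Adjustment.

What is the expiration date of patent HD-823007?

Base term: filing date + 17 years → 3 August 2020.
Appellate Stay Credit: +542 days → 27 January 2022.
Administrative Delay Adjustment: +231 days → 15 September 2022.

September 15, 2022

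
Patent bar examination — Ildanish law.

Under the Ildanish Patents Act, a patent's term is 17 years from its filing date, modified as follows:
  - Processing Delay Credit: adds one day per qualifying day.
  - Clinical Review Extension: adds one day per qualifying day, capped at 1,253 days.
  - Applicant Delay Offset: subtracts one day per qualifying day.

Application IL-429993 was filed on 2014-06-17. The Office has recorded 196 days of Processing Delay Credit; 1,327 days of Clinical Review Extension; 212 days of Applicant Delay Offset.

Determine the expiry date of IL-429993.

November 5, 2034

Base term: filing date + 17 years → 17 June 2031.
Processing Delay Credit: +196 days → 30 December 2031.
Clinical Review Extension: 1327 days claimed exceeds the 1253-day cap, so +1253 days → 5 June 2035.
Applicant Delay Offset: −212 days → 5 November 2034.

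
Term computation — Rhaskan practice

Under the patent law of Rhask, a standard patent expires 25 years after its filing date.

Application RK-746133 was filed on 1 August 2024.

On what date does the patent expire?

August 1, 2049

Filing date + 25 years → 1 August 2049.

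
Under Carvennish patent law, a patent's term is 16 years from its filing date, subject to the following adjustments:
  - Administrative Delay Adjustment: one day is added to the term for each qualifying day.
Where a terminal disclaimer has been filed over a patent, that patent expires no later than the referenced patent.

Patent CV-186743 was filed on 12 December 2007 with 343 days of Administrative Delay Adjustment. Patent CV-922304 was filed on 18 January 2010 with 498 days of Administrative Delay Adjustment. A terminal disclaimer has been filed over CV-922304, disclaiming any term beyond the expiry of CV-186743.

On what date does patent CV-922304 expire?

Natural term of CV-922304:
  Base: filing + 16 years → 18 January 2026.
  Administrative Delay Adjustment: +498 days → 31 May 2027.
Expiry of referenced patent CV-186743:
  Base: filing + 16 years → 12 December 2023.
  Administrative Delay Adjustment: +343 days → 19 November 2024.
Terminal disclaimer: CV-922304 expires on the earlier of 31 May 2027 and 19 November 2024.

2024-11-19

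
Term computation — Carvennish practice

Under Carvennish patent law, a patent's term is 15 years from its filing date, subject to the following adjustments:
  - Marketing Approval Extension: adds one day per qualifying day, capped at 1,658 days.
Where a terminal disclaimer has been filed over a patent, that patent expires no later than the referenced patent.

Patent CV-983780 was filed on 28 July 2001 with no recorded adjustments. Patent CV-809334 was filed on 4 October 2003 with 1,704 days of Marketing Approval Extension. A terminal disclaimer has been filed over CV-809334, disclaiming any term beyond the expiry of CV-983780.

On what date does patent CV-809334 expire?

July 28, 2016

Natural term of CV-809334:
  Base: filing + 15 years → 4 October 2018.
  Marketing Approval Extension: 1704 days claimed exceeds the 1658-day cap, so +1658 days → 19 April 2023.
Expiry of referenced patent CV-983780:
  Base: filing + 15 years → 28 July 2016.
Terminal disclaimer: CV-809334 expires on the earlier of 19 April 2023 and 28 July 2016.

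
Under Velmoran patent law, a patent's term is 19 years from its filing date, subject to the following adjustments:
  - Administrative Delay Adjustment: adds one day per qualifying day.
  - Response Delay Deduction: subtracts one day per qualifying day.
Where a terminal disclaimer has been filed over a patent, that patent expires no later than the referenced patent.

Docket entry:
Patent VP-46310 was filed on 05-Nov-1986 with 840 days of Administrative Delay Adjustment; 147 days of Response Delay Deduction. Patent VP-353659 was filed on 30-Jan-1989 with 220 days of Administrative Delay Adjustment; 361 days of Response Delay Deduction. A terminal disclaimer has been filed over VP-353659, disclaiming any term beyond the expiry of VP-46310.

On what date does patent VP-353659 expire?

2007-09-11

Natural term of VP-353659:
  Base: filing + 19 years → 30 January 2008.
  Administrative Delay Adjustment: +220 days → 6 September 2008.
  Response Delay Deduction: −361 days → 11 September 2007.
Expiry of referenced patent VP-46310:
  Base: filing + 19 years → 5 November 2005.
  Administrative Delay Adjustment: +840 days → 23 February 2008.
  Response Delay Deduction: −147 days → 29 September 2007.
Terminal disclaimer: VP-353659 expires on the earlier of 11 September 2007 and 29 September 2007.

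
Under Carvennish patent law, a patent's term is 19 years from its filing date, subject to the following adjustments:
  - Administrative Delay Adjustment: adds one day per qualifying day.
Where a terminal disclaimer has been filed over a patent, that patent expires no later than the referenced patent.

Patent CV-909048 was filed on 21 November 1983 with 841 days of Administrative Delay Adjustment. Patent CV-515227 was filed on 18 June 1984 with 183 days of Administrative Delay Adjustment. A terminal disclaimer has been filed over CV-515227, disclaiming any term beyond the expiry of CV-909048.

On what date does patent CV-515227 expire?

December 18, 2003

Natural term of CV-515227:
  Base: filing + 19 years → 18 June 2003.
  Administrative Delay Adjustment: +183 days → 18 December 2003.
Expiry of referenced patent CV-909048:
  Base: filing + 19 years → 21 November 2002.
  Administrative Delay Adjustment: +841 days → 11 March 2005.
Terminal disclaimer: CV-515227 expires on the earlier of 18 December 2003 and 11 March 2005.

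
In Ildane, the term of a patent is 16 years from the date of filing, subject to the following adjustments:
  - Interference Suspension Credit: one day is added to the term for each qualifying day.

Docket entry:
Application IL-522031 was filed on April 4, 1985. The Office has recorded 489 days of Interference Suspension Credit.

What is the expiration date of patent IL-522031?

Base term: filing date + 16 years → 4 April 2001.
Interference Suspension Credit: +489 days → 6 August 2002.

2002-08-06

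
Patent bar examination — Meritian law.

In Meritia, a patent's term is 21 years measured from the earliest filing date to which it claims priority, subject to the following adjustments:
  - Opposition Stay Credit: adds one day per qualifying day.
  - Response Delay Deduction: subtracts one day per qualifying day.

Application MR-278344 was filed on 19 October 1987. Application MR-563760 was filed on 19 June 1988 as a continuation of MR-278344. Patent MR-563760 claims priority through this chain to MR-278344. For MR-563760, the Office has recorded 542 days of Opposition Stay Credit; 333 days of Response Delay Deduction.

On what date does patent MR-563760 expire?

Earliest priority filing: 19 October 1987.
Base term: 19 October 1987 + 21 years → 19 October 2008.
Opposition Stay Credit: +542 days → 14 April 2010.
Response Delay Deduction: −333 days → 16 May 2009.

2009-05-16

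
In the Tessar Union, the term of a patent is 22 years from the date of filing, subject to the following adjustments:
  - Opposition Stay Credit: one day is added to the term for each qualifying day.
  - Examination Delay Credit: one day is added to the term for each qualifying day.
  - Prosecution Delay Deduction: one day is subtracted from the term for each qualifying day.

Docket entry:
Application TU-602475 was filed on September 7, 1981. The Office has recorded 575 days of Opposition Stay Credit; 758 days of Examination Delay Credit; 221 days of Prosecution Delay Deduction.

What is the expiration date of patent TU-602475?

September 23, 2006

Base term: filing date + 22 years → 7 September 2003.
Opposition Stay Credit: +575 days → 4 April 2005.
Examination Delay Credit: +758 days → 2 May 2007.
Prosecution Delay Deduction: −221 days → 23 September 2006.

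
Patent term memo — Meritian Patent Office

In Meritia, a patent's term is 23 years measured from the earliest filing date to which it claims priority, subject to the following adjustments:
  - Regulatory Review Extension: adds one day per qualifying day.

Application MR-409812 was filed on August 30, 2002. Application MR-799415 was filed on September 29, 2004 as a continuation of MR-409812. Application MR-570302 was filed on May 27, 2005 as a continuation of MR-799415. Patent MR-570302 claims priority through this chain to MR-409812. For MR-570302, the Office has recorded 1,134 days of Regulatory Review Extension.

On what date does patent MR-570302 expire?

2028-10-07

Earliest priority filing: 30 August 2002.
Base term: 30 August 2002 + 23 years → 30 August 2025.
Regulatory Review Extension: +1134 days → 7 October 2028.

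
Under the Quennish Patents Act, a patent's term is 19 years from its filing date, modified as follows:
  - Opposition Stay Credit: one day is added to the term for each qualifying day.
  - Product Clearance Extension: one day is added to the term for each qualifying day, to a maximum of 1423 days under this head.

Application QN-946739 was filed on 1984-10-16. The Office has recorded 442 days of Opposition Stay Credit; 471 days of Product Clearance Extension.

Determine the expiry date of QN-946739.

2006-04-16

Base term: filing date + 19 years → 16 October 2003.
Opposition Stay Credit: +442 days → 31 December 2004.
Product Clearance Extension: 471 days (within the 1423-day cap) → +471 days → 16 April 2006.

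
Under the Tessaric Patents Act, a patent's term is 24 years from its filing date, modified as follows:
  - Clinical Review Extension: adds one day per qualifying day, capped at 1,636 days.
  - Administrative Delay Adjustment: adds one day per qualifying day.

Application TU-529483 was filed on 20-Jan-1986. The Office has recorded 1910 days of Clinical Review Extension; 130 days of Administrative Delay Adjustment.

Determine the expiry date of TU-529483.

Base term: filing date + 24 years → 20 January 2010.
Clinical Review Extension: 1910 days claimed exceeds the 1636-day cap, so +1636 days → 14 July 2014.
Administrative Delay Adjustment: +130 days → 21 November 2014.

November 21, 2014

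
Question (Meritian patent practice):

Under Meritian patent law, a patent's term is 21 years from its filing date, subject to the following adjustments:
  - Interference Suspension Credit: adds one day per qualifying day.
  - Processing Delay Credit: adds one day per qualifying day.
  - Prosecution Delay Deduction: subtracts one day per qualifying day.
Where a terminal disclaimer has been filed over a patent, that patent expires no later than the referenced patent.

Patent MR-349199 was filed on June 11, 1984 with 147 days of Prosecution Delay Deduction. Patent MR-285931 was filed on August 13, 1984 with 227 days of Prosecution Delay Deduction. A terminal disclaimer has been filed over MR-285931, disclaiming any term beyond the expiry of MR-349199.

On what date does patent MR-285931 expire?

2004-12-29

Natural term of MR-285931:
  Base: filing + 21 years → 13 August 2005.
  Prosecution Delay Deduction: −227 days → 29 December 2004.
Expiry of referenced patent MR-349199:
  Base: filing + 21 years → 11 June 2005.
  Prosecution Delay Deduction: −147 days → 15 January 2005.
Terminal disclaimer: MR-285931 expires on the earlier of 29 December 2004 and 15 January 2005.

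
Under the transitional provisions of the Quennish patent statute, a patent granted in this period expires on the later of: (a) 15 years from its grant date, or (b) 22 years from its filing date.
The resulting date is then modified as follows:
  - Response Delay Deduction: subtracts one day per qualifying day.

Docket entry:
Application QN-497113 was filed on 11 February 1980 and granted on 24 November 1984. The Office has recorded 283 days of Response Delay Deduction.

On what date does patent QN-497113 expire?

2001-05-04

(a) grant + 15 years → 24 November 1999.
(b) filing + 22 years → 11 February 2002.
Later of the two: 11 February 2002.
Response Delay Deduction: −283 days → 4 May 2001.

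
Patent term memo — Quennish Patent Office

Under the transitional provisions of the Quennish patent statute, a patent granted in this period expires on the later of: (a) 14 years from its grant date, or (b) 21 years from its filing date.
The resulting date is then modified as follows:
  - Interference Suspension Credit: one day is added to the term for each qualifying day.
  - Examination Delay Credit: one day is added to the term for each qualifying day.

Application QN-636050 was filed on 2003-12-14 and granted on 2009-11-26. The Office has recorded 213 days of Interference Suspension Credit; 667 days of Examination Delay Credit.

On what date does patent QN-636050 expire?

May 13, 2027

(a) grant + 14 years → 26 November 2023.
(b) filing + 21 years → 14 December 2024.
Later of the two: 14 December 2024.
Interference Suspension Credit: +213 days → 15 July 2025.
Examination Delay Credit: +667 days → 13 May 2027.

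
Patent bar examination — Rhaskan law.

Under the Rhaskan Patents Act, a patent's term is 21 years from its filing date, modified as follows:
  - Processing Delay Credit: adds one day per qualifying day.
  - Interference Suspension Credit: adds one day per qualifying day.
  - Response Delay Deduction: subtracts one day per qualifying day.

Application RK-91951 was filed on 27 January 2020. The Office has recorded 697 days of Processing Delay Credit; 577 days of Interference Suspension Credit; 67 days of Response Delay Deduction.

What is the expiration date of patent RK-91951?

2044-05-18

Base term: filing date + 21 years → 27 January 2041.
Processing Delay Credit: +697 days → 25 December 2042.
Interference Suspension Credit: +577 days → 24 July 2044.
Response Delay Deduction: −67 days → 18 May 2044.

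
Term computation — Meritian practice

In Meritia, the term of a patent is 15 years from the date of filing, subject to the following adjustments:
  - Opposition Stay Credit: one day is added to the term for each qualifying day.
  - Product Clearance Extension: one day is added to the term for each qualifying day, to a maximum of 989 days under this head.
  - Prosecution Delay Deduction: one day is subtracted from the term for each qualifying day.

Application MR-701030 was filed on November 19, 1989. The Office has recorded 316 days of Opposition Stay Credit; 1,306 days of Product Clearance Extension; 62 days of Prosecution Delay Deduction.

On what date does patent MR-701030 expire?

Base term: filing date + 15 years → 19 November 2004.
Opposition Stay Credit: +316 days → 1 October 2005.
Product Clearance Extension: 1306 days claimed exceeds the 989-day cap, so +989 days → 16 June 2008.
Prosecution Delay Deduction: −62 days → 15 April 2008.

April 15, 2008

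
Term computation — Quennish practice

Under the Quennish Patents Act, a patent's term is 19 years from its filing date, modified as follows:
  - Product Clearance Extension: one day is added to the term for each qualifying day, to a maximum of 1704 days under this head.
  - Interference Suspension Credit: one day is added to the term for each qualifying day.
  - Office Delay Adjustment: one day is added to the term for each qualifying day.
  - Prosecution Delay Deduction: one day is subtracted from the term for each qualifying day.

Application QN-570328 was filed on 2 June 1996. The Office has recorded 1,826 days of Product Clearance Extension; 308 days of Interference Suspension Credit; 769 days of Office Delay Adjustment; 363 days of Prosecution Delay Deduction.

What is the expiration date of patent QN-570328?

January 14, 2022

Base term: filing date + 19 years → 2 June 2015.
Product Clearance Extension: 1826 days claimed exceeds the 1704-day cap, so +1704 days → 31 January 2020.
Interference Suspension Credit: +308 days → 4 December 2020.
Office Delay Adjustment: +769 days → 12 January 2023.
Prosecution Delay Deduction: −363 days → 14 January 2022.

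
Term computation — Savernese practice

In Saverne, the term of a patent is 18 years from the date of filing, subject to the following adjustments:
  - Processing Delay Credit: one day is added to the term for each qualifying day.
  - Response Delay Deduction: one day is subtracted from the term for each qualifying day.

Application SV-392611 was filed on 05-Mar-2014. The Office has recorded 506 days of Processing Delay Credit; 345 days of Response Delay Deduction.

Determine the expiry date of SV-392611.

Base term: filing date + 18 years → 5 March 2032.
Processing Delay Credit: +506 days → 24 July 2033.
Response Delay Deduction: −345 days → 13 August 2032.

2032-08-13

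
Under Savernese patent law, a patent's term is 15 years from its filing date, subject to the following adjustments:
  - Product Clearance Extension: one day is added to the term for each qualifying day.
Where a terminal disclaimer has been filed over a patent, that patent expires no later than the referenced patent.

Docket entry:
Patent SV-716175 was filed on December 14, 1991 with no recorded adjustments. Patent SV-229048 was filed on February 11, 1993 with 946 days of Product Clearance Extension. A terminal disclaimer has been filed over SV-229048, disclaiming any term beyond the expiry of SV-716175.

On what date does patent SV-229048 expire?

Natural term of SV-229048:
  Base: filing + 15 years → 11 February 2008.
  Product Clearance Extension: +946 days → 14 September 2010.
Expiry of referenced patent SV-716175:
  Base: filing + 15 years → 14 December 2006.
Terminal disclaimer: SV-229048 expires on the earlier of 14 September 2010 and 14 December 2006.

December 14, 2006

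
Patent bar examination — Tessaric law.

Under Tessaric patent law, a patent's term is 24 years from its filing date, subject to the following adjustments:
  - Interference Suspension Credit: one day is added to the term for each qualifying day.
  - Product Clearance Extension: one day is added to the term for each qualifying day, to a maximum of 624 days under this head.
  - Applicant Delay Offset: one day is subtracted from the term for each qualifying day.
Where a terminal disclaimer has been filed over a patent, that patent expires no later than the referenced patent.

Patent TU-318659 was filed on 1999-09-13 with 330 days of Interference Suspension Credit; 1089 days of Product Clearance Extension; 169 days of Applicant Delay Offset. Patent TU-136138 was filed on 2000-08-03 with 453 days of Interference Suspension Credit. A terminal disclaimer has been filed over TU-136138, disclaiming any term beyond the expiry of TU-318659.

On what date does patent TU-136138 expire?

2025-10-30

Natural term of TU-136138:
  Base: filing + 24 years → 3 August 2024.
  Interference Suspension Credit: +453 days → 30 October 2025.
Expiry of referenced patent TU-318659:
  Base: filing + 24 years → 13 September 2023.
  Interference Suspension Credit: +330 days → 8 August 2024.
  Product Clearance Extension: 1089 days claimed exceeds the 624-day cap, so +624 days → 24 April 2026.
  Applicant Delay Offset: −169 days → 6 November 2025.
Terminal disclaimer: TU-136138 expires on the earlier of 30 October 2025 and 6 November 2025.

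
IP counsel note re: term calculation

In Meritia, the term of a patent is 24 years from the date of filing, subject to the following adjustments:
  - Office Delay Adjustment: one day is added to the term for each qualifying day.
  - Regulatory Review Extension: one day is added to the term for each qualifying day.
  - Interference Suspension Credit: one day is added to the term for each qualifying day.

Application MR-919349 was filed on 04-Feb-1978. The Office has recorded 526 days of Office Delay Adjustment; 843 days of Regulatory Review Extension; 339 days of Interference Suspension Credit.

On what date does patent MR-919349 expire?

Base term: filing date + 24 years → 4 February 2002.
Office Delay Adjustment: +526 days → 15 July 2003.
Regulatory Review Extension: +843 days → 4 November 2005.
Interference Suspension Credit: +339 days → 9 October 2006.

2006-10-09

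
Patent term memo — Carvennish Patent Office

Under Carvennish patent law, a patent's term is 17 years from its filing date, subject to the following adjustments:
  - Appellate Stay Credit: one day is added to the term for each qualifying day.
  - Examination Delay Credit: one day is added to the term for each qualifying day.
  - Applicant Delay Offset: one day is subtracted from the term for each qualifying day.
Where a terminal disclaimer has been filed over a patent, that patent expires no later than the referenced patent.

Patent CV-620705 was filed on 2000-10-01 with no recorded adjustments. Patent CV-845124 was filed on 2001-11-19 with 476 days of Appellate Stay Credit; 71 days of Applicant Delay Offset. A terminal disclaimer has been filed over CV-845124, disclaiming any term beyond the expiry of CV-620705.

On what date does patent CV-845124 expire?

Natural term of CV-845124:
  Base: filing + 17 years → 19 November 2018.
  Appellate Stay Credit: +476 days → 9 March 2020.
  Applicant Delay Offset: −71 days → 29 December 2019.
Expiry of referenced patent CV-620705:
  Base: filing + 17 years → 1 October 2017.
Terminal disclaimer: CV-845124 expires on the earlier of 29 December 2019 and 1 October 2017.

October 1, 2017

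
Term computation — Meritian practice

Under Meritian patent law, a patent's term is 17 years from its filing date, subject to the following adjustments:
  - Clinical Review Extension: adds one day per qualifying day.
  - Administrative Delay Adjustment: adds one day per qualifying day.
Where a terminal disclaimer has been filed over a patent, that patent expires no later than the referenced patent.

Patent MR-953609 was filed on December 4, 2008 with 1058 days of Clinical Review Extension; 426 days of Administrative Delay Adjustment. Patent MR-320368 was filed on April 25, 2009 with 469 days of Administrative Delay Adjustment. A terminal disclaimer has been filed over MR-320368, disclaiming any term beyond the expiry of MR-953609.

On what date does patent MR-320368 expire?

Natural term of MR-320368:
  Base: filing + 17 years → 25 April 2026.
  Administrative Delay Adjustment: +469 days → 7 August 2027.
Expiry of referenced patent MR-953609:
  Base: filing + 17 years → 4 December 2025.
  Clinical Review Extension: +1058 days → 27 October 2028.
  Administrative Delay Adjustment: +426 days → 27 December 2029.
Terminal disclaimer: MR-320368 expires on the earlier of 7 August 2027 and 27 December 2029.

2027-08-07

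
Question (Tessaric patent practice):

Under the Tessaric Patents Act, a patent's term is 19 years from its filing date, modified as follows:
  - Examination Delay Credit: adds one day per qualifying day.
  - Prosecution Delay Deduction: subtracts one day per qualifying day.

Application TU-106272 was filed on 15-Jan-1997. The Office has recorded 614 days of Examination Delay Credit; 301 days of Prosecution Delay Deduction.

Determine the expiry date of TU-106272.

Base term: filing date + 19 years → 15 January 2016.
Examination Delay Credit: +614 days → 20 September 2017.
Prosecution Delay Deduction: −301 days → 23 November 2016.

2016-11-23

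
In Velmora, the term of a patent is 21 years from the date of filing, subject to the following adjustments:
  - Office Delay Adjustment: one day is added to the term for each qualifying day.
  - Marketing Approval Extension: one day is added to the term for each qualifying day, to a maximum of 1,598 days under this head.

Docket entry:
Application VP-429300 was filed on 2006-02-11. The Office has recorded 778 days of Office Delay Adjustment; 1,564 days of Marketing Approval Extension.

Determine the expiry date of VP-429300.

2033-07-11

Base term: filing date + 21 years → 11 February 2027.
Office Delay Adjustment: +778 days → 30 March 2029.
Marketing Approval Extension: 1564 days (within the 1598-day cap) → +1564 days → 11 July 2033.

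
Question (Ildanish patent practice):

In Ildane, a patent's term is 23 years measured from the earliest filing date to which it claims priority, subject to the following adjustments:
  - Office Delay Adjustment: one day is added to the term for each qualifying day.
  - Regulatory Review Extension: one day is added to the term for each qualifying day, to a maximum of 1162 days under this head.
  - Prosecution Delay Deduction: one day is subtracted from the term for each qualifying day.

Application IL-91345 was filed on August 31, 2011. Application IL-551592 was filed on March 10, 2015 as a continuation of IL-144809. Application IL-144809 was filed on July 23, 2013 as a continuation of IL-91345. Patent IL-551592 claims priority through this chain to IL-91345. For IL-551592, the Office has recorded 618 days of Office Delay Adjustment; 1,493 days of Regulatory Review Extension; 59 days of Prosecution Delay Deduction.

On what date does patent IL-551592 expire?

2039-05-18

Earliest priority filing: 31 August 2011.
Base term: 31 August 2011 + 23 years → 31 August 2034.
Office Delay Adjustment: +618 days → 10 May 2036.
Regulatory Review Extension: 1493 days claimed exceeds the 1162-day cap, so +1162 days → 16 July 2039.
Prosecution Delay Deduction: −59 days → 18 May 2039.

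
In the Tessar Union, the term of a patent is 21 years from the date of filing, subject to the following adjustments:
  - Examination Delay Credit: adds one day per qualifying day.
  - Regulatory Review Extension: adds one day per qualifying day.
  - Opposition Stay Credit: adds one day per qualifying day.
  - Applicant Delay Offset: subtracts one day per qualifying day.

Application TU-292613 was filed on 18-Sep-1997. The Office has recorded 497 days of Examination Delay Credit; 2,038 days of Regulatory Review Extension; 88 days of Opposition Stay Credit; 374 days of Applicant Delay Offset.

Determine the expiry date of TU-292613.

Base term: filing date + 21 years → 18 September 2018.
Examination Delay Credit: +497 days → 28 January 2020.
Regulatory Review Extension: +2038 days → 27 August 2025.
Opposition Stay Credit: +88 days → 23 November 2025.
Applicant Delay Offset: −374 days → 14 November 2024.

November 14, 2024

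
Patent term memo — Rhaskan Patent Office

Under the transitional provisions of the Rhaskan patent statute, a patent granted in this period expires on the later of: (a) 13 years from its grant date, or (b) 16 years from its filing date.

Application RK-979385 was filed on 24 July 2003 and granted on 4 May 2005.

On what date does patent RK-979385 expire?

July 24, 2019

(a) grant + 13 years → 4 May 2018.
(b) filing + 16 years → 24 July 2019.
Later of the two: 24 July 2019.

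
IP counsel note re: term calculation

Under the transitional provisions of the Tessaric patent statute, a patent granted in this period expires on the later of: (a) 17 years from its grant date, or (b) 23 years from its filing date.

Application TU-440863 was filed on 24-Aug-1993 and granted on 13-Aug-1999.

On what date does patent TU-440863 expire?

(a) grant + 17 years → 13 August 2016.
(b) filing + 23 years → 24 August 2016.
Later of the two: 24 August 2016.

2016-08-24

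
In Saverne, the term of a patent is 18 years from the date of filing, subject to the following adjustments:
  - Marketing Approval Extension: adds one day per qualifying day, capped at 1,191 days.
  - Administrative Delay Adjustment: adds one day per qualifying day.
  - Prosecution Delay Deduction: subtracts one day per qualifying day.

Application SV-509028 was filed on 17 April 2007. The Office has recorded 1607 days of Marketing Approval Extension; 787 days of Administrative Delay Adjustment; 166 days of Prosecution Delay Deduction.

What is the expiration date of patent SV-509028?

2030-04-03

Base term: filing date + 18 years → 17 April 2025.
Marketing Approval Extension: 1607 days claimed exceeds the 1191-day cap, so +1191 days → 21 July 2028.
Administrative Delay Adjustment: +787 days → 16 September 2030.
Prosecution Delay Deduction: −166 days → 3 April 2030.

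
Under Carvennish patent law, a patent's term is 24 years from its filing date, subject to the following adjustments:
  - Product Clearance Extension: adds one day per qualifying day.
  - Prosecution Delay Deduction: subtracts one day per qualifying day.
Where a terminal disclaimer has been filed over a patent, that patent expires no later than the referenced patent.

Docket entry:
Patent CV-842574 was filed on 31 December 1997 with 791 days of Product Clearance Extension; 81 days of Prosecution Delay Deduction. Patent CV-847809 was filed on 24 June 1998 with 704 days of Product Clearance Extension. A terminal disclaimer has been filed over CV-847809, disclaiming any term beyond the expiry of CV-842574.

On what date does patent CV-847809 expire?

Natural term of CV-847809:
  Base: filing + 24 years → 24 June 2022.
  Product Clearance Extension: +704 days → 28 May 2024.
Expiry of referenced patent CV-842574:
  Base: filing + 24 years → 31 December 2021.
  Product Clearance Extension: +791 days → 1 March 2024.
  Prosecution Delay Deduction: −81 days → 11 December 2023.
Terminal disclaimer: CV-847809 expires on the earlier of 28 May 2024 and 11 December 2023.

December 11, 2023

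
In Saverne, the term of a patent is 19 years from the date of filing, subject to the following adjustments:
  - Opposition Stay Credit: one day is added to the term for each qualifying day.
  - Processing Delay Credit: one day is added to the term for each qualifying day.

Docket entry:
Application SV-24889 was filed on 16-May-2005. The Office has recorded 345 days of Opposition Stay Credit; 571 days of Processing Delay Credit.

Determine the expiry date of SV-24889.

Base term: filing date + 19 years → 16 May 2024.
Opposition Stay Credit: +345 days → 26 April 2025.
Processing Delay Credit: +571 days → 18 November 2026.

2026-11-18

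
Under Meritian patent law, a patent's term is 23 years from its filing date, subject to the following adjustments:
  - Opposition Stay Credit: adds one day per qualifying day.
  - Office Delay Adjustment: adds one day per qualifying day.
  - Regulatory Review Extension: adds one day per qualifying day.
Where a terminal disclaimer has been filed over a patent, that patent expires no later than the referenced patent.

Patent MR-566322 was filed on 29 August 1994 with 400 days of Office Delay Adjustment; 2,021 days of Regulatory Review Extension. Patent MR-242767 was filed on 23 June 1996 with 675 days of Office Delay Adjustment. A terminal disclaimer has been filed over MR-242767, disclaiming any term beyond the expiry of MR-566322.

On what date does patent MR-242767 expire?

April 28, 2021

Natural term of MR-242767:
  Base: filing + 23 years → 23 June 2019.
  Office Delay Adjustment: +675 days → 28 April 2021.
Expiry of referenced patent MR-566322:
  Base: filing + 23 years → 29 August 2017.
  Office Delay Adjustment: +400 days → 3 October 2018.
  Regulatory Review Extension: +2021 days → 15 April 2024.
Terminal disclaimer: MR-242767 expires on the earlier of 28 April 2021 and 15 April 2024.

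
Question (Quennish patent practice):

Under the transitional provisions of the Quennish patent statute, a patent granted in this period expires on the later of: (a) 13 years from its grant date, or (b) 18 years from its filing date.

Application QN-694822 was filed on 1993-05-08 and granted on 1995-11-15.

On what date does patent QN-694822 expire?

(a) grant + 13 years → 15 November 2008.
(b) filing + 18 years → 8 May 2011.
Later of the two: 8 May 2011.

2011-05-08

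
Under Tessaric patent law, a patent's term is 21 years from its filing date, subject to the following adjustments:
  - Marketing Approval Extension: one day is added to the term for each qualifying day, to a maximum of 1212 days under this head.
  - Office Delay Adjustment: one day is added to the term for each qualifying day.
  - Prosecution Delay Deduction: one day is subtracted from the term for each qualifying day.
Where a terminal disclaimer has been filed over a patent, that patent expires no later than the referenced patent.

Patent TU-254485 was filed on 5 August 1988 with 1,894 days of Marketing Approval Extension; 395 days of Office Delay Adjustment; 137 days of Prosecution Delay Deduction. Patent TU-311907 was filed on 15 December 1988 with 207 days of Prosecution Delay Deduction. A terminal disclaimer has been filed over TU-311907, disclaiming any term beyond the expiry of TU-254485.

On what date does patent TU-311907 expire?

Natural term of TU-311907:
  Base: filing + 21 years → 15 December 2009.
  Prosecution Delay Deduction: −207 days → 22 May 2009.
Expiry of referenced patent TU-254485:
  Base: filing + 21 years → 5 August 2009.
  Marketing Approval Extension: 1894 days claimed exceeds the 1212-day cap, so +1212 days → 29 November 2012.
  Office Delay Adjustment: +395 days → 29 December 2013.
  Prosecution Delay Deduction: −137 days → 14 August 2013.
Terminal disclaimer: TU-311907 expires on the earlier of 22 May 2009 and 14 August 2013.

May 22, 2009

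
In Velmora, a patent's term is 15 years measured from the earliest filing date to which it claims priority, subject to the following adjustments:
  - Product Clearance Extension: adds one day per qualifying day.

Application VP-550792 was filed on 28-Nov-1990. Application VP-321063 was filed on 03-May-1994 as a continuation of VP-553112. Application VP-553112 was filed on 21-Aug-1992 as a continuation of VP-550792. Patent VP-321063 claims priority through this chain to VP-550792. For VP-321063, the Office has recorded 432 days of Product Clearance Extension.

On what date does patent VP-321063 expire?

2007-02-03

Earliest priority filing: 28 November 1990.
Base term: 28 November 1990 + 15 years → 28 November 2005.
Product Clearance Extension: +432 days → 3 February 2007.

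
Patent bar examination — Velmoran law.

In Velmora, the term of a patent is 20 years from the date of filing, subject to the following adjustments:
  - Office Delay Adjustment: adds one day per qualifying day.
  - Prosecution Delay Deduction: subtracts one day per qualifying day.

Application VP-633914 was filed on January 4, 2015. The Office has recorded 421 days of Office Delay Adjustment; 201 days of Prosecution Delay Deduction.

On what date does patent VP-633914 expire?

Base term: filing date + 20 years → 4 January 2035.
Office Delay Adjustment: +421 days → 29 February 2036.
Prosecution Delay Deduction: −201 days → 12 August 2035.

August 12, 2035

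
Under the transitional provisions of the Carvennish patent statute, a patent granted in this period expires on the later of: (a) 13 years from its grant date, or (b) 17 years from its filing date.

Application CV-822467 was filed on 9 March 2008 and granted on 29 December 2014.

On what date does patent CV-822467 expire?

2027-12-29

(a) grant + 13 years → 29 December 2027.
(b) filing + 17 years → 9 March 2025.
Later of the two: 29 December 2027.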